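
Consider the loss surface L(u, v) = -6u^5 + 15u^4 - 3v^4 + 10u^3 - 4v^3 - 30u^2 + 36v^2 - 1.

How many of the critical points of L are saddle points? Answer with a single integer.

6

L separates as a function of u plus a function of v, so ∇L=0 decouples.
∂L/∂u = -30u(u - 2)(u - 1)(u + 1) = 0 at u ∈ {-1, 0, 1, 2}; ∂L/∂v = -12v(v - 2)(v + 3) = 0 at v ∈ {-3, 0, 2}.
The Hessian is diagonal: diag(L_uu, L_vv). Second derivatives: L_uu(-1)=180, L_uu(0)=-60, L_uu(1)=60, L_uu(2)=-180; L_vv(-3)=-180, L_vv(0)=72, L_vv(2)=-120.
Saddle points occur where the two diagonal entries have opposite signs: (-1, -3), (-1, 2), (0, 0), (1, -3), (1, 2), (2, 0). Count: 6.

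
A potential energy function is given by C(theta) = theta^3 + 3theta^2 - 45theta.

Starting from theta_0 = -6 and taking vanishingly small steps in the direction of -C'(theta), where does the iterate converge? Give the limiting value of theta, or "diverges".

C'(theta) = 3(theta - 3)(theta + 5), so C'(-6) = 27.
Gradient descent moves in the -C' direction, i.e. theta is decreasing.
There is no critical point below theta=-6, and C' keeps the same sign, so the iterate runs off to −∞.

diverges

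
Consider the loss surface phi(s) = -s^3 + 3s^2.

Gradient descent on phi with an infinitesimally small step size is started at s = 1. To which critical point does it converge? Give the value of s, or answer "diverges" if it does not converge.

phi'(s) = -3s(s - 2), so phi'(1) = 3.
Gradient descent moves in the -phi' direction, i.e. s is decreasing.
The nearest critical point in that direction is s = 0, where phi'' = 6 > 0 (a local minimum). The iterate converges there.

0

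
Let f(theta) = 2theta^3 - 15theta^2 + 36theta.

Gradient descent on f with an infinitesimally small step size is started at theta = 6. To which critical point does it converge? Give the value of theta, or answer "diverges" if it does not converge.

3

f'(theta) = 6(theta - 3)(theta - 2), so f'(6) = 72.
Gradient descent moves in the -f' direction, i.e. theta is decreasing.
The nearest critical point in that direction is theta = 3, where f'' = 6 > 0 (a local minimum). The iterate converges there.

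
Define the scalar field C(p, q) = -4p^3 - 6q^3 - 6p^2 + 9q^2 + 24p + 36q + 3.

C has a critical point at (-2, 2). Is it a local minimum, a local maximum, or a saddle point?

saddle point

The mixed partial ∂²C/∂p∂q is 0, so the Hessian at any point is diag(C_pp, C_qq) = diag(-12(2p + 1), 18(-2q + 1)).
At (-2, 2): H = diag(36, -54).
The eigenvalues have opposite signs, so H is indefinite: a saddle point.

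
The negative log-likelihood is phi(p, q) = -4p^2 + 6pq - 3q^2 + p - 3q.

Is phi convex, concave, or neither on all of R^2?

concave

phi is quadratic, so its Hessian is the constant matrix H = [[-8, 6], [6, -6]].
det(H) = 12, tr(H) = -14.
det(H) > 0 and tr(H) < 0, so H is negative definite everywhere: concave.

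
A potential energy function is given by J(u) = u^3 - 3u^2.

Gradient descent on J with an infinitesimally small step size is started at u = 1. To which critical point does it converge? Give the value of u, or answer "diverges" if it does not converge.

J'(u) = 3u(u - 2), so J'(1) = -3.
Gradient descent moves in the -J' direction, i.e. u is increasing.
The nearest critical point in that direction is u = 2, where J'' = 6 > 0 (a local minimum). The iterate converges there.

2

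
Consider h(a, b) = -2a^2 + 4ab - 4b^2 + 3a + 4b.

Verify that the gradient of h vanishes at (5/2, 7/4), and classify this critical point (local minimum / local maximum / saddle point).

local maximum

∇h = (-4a + 4b + 3, 4a - 8b + 4); substituting (5/2, 7/4) gives ∇h = (0, 0), so (5/2, 7/4) is indeed a critical point.
The Hessian of h is constant: H = [[-4, 4], [4, -8]].
det(H) = (-4)·(-8) − 4² = 16.
det(H) > 0 and tr(H) = -12 < 0, so H is negative definite and the point is a local maximum.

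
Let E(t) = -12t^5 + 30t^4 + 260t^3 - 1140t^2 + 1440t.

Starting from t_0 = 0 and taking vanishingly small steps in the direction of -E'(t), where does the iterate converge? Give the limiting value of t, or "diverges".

-4

E'(t) = -60(t - 3)(t - 2)(t - 1)(t + 4), so E'(0) = 1440.
Gradient descent moves in the -E' direction, i.e. t is decreasing.
The nearest critical point in that direction is t = -4, where E'' = 12600 > 0 (a local minimum). The iterate converges there.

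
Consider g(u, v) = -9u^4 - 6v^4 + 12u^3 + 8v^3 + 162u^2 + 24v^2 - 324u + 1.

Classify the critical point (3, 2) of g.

The mixed partial ∂²g/∂u∂v is 0, so the Hessian at any point is diag(g_uu, g_vv) = diag(36(-3u^2 + 2u + 9), 24(-3v^2 + 2v + 2)).
At (3, 2): H = diag(-432, -144).
Both eigenvalues are negative, so H is negative definite: a local maximum.

local maximum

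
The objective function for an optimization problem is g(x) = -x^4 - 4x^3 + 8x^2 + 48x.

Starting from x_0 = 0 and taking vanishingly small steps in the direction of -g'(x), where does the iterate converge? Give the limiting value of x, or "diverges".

g'(x) = -4(x - 2)(x + 2)(x + 3), so g'(0) = 48.
Gradient descent moves in the -g' direction, i.e. x is decreasing.
The nearest critical point in that direction is x = -2, where g'' = 16 > 0 (a local minimum). The iterate converges there.

-2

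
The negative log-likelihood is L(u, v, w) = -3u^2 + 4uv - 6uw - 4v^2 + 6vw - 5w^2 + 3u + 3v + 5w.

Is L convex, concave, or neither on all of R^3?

L is quadratic, so its Hessian is the constant matrix H = [[-6, 4, -6], [4, -8, 6], [-6, 6, -10]].
Leading principal minors: -6, 32, -104.
Signs alternate −, +, − ⇒ H ≺ 0 ⇒ concave.

concave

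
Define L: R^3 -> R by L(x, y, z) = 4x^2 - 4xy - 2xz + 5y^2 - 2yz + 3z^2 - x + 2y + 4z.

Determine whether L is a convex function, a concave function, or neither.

L is quadratic, so its Hessian is the constant matrix H = [[8, -4, -2], [-4, 10, -2], [-2, -2, 6]].
Leading principal minors: 8, 64, 280.
All positive ⇒ H ≻ 0 ⇒ convex.

convex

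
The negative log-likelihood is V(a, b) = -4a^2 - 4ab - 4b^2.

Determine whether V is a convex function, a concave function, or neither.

concave

V is quadratic, so its Hessian is the constant matrix H = [[-8, -4], [-4, -8]].
det(H) = 48, tr(H) = -16.
det(H) > 0 and tr(H) < 0, so H is negative definite everywhere: concave.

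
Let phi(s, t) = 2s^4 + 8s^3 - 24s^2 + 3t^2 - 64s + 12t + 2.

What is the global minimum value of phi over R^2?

phi(s,t) separates as P(s) + Q(t) + 2, so its minimum is min P + min Q + 2.
P'(s) = 8(s - 2)(s + 1)(s + 4) vanishes at s ∈ {-4, -1, 2}; Q'(t) = 6(t + 2) vanishes at t ∈ {-2}.
Local minima of P (where P''>0): P(-4)=-128, P(2)=-128. Local minima of Q: Q(-2)=-12.
So the global minimum of phi is P(-4) + Q(-2) + 2 = -128 − 12 + 2 = -138, attained at (-4, -2).

-138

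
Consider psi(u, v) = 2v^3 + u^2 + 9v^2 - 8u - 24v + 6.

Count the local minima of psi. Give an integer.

psi separates as a function of u plus a function of v, so ∇psi=0 decouples.
∂psi/∂u = 2(u - 4) = 0 at u ∈ {4}; ∂psi/∂v = 6(v - 1)(v + 4) = 0 at v ∈ {-4, 1}.
The Hessian is diagonal: diag(psi_uu, psi_vv). Second derivatives: psi_uu(4)=2; psi_vv(-4)=-30, psi_vv(1)=30.
Local minima occur where both diagonal entries positive: (4, 1). Count: 1.

1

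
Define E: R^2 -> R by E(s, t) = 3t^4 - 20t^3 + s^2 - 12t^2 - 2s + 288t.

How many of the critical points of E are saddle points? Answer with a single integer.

E separates as a function of s plus a function of t, so ∇E=0 decouples.
∂E/∂s = 2(s - 1) = 0 at s ∈ {1}; ∂E/∂t = 12(t - 4)(t - 3)(t + 2) = 0 at t ∈ {-2, 3, 4}.
The Hessian is diagonal: diag(E_ss, E_tt). Second derivatives: E_ss(1)=2; E_tt(-2)=360, E_tt(3)=-60, E_tt(4)=72.
Saddle points occur where the two diagonal entries have opposite signs: (1, 3). Count: 1.

1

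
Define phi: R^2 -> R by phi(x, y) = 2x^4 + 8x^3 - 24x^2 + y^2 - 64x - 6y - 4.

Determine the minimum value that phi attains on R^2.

-141

phi(x,y) separates as P(x) + Q(y) − 4, so its minimum is min P + min Q − 4.
P'(x) = 8(x - 2)(x + 1)(x + 4) vanishes at x ∈ {-4, -1, 2}; Q'(y) = 2y - 6 vanishes at y ∈ {3}.
Local minima of P (where P''>0): P(-4)=-128, P(2)=-128. Local minima of Q: Q(3)=-9.
So the global minimum of phi is P(-4) + Q(3) − 4 = -128 − 9 − 4 = -141, attained at (-4, 3).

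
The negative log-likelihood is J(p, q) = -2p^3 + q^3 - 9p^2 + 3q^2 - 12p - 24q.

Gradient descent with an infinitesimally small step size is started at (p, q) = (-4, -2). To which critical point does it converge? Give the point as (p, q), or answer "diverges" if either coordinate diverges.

J is separable, so gradient descent decouples: p follows -∂J/∂p, q follows -∂J/∂q.
∂J/∂p = -6(p + 1)(p + 2); at p=-4 this is -36, so p increases.
∂J/∂q = 3(q - 2)(q + 4); at q=-2 this is -24, so q increases.
p converges to its nearest critical value -2 (a local min of the p-part); q converges to 2. The iterate converges to (-2, 2).

(-2, 2)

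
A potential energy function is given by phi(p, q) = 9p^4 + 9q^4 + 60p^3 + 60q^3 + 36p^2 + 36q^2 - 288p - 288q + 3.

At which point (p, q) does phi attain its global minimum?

phi(p,q) separates as A(p) + B(q) + 3, so its minimum is min A + min B + 3.
A'(p) = 36(p - 1)(p + 2)(p + 4) vanishes at p ∈ {-4, -2, 1}; B'(q) = 36(q - 1)(q + 2)(q + 4) vanishes at q ∈ {-4, -2, 1}.
Local minima of A (where A''>0): A(-4)=192, A(1)=-183. Local minima of B: B(-4)=192, B(1)=-183.
So the global minimum of phi is A(1) + B(1) + 3 = -183 − 183 + 3 = -363, attained at (1, 1).

(1, 1)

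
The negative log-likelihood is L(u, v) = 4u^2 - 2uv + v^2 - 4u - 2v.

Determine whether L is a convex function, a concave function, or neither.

convex

L is quadratic, so its Hessian is the constant matrix H = [[8, -2], [-2, 2]].
det(H) = 12, tr(H) = 10.
det(H) > 0 and tr(H) > 0, so H is positive definite everywhere: convex.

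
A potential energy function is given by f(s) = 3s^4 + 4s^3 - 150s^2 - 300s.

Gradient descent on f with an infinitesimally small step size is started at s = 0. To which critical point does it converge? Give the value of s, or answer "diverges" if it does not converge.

f'(s) = 12(s - 5)(s + 1)(s + 5), so f'(0) = -300.
Gradient descent moves in the -f' direction, i.e. s is increasing.
The nearest critical point in that direction is s = 5, where f'' = 720 > 0 (a local minimum). The iterate converges there.

5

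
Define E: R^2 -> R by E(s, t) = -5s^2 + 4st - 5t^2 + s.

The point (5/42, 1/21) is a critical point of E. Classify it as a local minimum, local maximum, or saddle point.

The Hessian of E is constant: H = [[-10, 4], [4, -10]].
det(H) = (-10)·(-10) − 4² = 84.
det(H) > 0 and tr(H) = -20 < 0, so H is negative definite and the point is a local maximum.

local maximum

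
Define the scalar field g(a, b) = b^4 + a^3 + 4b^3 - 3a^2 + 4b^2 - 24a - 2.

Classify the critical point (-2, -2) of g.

saddle point

The mixed partial ∂²g/∂a∂b is 0, so the Hessian at any point is diag(g_aa, g_bb) = diag(6(a - 1), 4(3b^2 + 6b + 2)).
At (-2, -2): H = diag(-18, 8).
The eigenvalues have opposite signs, so H is indefinite: a saddle point.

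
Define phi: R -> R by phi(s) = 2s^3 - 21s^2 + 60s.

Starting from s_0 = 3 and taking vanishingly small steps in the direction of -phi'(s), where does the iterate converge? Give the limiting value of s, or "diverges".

phi'(s) = 6(s - 5)(s - 2), so phi'(3) = -12.
Gradient descent moves in the -phi' direction, i.e. s is increasing.
The nearest critical point in that direction is s = 5, where phi'' = 18 > 0 (a local minimum). The iterate converges there.

5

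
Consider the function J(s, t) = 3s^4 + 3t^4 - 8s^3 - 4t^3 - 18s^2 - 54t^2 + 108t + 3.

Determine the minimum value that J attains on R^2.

-591

J(s,t) separates as P(s) + Q(t) + 3, so its minimum is min P + min Q + 3.
P'(s) = 12s(s - 3)(s + 1) vanishes at s ∈ {-1, 0, 3}; Q'(t) = 12(t - 3)(t - 1)(t + 3) vanishes at t ∈ {-3, 1, 3}.
Local minima of P (where P''>0): P(-1)=-7, P(3)=-135. Local minima of Q: Q(-3)=-459, Q(3)=-27.
So the global minimum of J is P(3) + Q(-3) + 3 = -135 − 459 + 3 = -591, attained at (3, -3).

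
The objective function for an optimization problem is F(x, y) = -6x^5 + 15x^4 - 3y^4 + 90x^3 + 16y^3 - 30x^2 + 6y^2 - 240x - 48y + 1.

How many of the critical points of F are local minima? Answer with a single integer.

F separates as a function of x plus a function of y, so ∇F=0 decouples.
∂F/∂x = -30(x - 4)(x - 1)(x + 1)(x + 2) = 0 at x ∈ {-2, -1, 1, 4}; ∂F/∂y = -12(y - 4)(y - 1)(y + 1) = 0 at y ∈ {-1, 1, 4}.
The Hessian is diagonal: diag(F_xx, F_yy). Second derivatives: F_xx(-2)=540, F_xx(-1)=-300, F_xx(1)=540, F_xx(4)=-2700; F_yy(-1)=-120, F_yy(1)=72, F_yy(4)=-180.
Local minima occur where both diagonal entries positive: (-2, 1), (1, 1). Count: 2.

2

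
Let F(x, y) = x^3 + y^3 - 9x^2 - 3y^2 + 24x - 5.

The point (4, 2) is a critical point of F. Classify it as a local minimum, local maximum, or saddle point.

local minimum

The mixed partial ∂²F/∂x∂y is 0, so the Hessian at any point is diag(F_xx, F_yy) = diag(6(x - 3), 6(y - 1)).
At (4, 2): H = diag(6, 6).
Both eigenvalues are positive, so H is positive definite: a local minimum.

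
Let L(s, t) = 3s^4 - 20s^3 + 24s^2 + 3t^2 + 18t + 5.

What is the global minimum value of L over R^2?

L(s,t) separates as P(s) + Q(t) + 5, so its minimum is min P + min Q + 5.
P'(s) = 12s(s - 4)(s - 1) vanishes at s ∈ {0, 1, 4}; Q'(t) = 6(t + 3) vanishes at t ∈ {-3}.
Local minima of P (where P''>0): P(0)=0, P(4)=-128. Local minima of Q: Q(-3)=-27.
So the global minimum of L is P(4) + Q(-3) + 5 = -128 − 27 + 5 = -150, attained at (4, -3).

-150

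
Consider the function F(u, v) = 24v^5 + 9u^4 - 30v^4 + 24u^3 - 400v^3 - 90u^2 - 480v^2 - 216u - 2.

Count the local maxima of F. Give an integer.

2

F separates as a function of u plus a function of v, so ∇F=0 decouples.
∂F/∂u = 36(u - 2)(u + 1)(u + 3) = 0 at u ∈ {-3, -1, 2}; ∂F/∂v = 120v(v - 4)(v + 1)(v + 2) = 0 at v ∈ {-2, -1, 0, 4}.
The Hessian is diagonal: diag(F_uu, F_vv). Second derivatives: F_uu(-3)=360, F_uu(-1)=-216, F_uu(2)=540; F_vv(-2)=-1440, F_vv(-1)=600, F_vv(0)=-960, F_vv(4)=14400.
Local maxima occur where both diagonal entries negative: (-1, -2), (-1, 0). Count: 2.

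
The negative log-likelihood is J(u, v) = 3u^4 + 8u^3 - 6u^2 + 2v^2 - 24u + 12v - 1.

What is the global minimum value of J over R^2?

J(u,v) separates as P(u) + Q(v) − 1, so its minimum is min P + min Q − 1.
P'(u) = 12(u - 1)(u + 1)(u + 2) vanishes at u ∈ {-2, -1, 1}; Q'(v) = 4v + 12 vanishes at v ∈ {-3}.
Local minima of P (where P''>0): P(-2)=8, P(1)=-19. Local minima of Q: Q(-3)=-18.
So the global minimum of J is P(1) + Q(-3) − 1 = -19 − 18 − 1 = -38, attained at (1, -3).

-38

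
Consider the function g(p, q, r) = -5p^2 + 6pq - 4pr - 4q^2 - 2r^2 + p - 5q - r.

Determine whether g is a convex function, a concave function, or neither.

concave

g is quadratic, so its Hessian is the constant matrix H = [[-10, 6, -4], [6, -8, 0], [-4, 0, -4]].
Leading principal minors: -10, 44, -48.
Signs alternate −, +, − ⇒ H ≺ 0 ⇒ concave.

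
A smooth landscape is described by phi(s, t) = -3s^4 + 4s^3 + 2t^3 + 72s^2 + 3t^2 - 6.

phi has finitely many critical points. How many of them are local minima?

1

phi separates as a function of s plus a function of t, so ∇phi=0 decouples.
∂phi/∂s = -12s(s - 4)(s + 3) = 0 at s ∈ {-3, 0, 4}; ∂phi/∂t = 6t(t + 1) = 0 at t ∈ {-1, 0}.
The Hessian is diagonal: diag(phi_ss, phi_tt). Second derivatives: phi_ss(-3)=-252, phi_ss(0)=144, phi_ss(4)=-336; phi_tt(-1)=-6, phi_tt(0)=6.
Local minima occur where both diagonal entries positive: (0, 0). Count: 1.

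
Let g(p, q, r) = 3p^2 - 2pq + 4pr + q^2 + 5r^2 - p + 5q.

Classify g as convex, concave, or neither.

g is quadratic, so its Hessian is the constant matrix H = [[6, -2, 4], [-2, 2, 0], [4, 0, 10]].
Leading principal minors: 6, 8, 48.
All positive ⇒ H ≻ 0 ⇒ convex.

convex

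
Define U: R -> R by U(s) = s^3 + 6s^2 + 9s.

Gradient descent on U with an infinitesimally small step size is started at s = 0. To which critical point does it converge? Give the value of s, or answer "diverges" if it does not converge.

-1

U'(s) = 3(s + 1)(s + 3), so U'(0) = 9.
Gradient descent moves in the -U' direction, i.e. s is decreasing.
The nearest critical point in that direction is s = -1, where U'' = 6 > 0 (a local minimum). The iterate converges there.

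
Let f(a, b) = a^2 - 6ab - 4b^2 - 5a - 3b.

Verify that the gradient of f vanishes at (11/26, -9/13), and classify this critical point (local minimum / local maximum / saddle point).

∇f = (2a - 6b - 5, -6a - 8b - 3); substituting (11/26, -9/13) gives ∇f = (0, 0), so (11/26, -9/13) is indeed a critical point.
The Hessian of f is constant: H = [[2, -6], [-6, -8]].
det(H) = 2·(-8) − (-6)² = -52.
Since det(H) < 0, H is indefinite and the critical point is a saddle point.

saddle point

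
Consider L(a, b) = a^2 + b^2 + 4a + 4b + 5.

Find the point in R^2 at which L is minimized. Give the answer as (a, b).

(-2, -2)

L(a,b) separates as P(a) + Q(b) + 5, so its minimum is min P + min Q + 5.
P'(a) = 2a + 4 vanishes at a ∈ {-2}; Q'(b) = 2b + 4 vanishes at b ∈ {-2}.
Local minima of P (where P''>0): P(-2)=-4. Local minima of Q: Q(-2)=-4.
So the global minimum of L is P(-2) + Q(-2) + 5 = -4 − 4 + 5 = -3, attained at (-2, -2).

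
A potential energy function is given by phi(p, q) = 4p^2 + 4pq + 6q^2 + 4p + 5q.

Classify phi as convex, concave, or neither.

convex

phi is quadratic, so its Hessian is the constant matrix H = [[8, 4], [4, 12]].
det(H) = 80, tr(H) = 20.
det(H) > 0 and tr(H) > 0, so H is positive definite everywhere: convex.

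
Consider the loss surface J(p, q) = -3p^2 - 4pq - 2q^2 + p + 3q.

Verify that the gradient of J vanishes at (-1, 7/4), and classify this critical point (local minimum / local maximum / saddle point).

local maximum

∇J = (-6p - 4q + 1, -4p - 4q + 3); substituting (-1, 7/4) gives ∇J = (0, 0), so (-1, 7/4) is indeed a critical point.
The Hessian of J is constant: H = [[-6, -4], [-4, -4]].
det(H) = (-6)·(-4) − (-4)² = 8.
det(H) > 0 and tr(H) = -10 < 0, so H is negative definite and the point is a local maximum.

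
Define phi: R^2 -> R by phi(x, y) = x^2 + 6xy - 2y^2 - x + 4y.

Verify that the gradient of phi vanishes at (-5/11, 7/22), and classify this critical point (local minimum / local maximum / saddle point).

saddle point

∇phi = (2x + 6y - 1, 6x - 4y + 4); substituting (-5/11, 7/22) gives ∇phi = (0, 0), so (-5/11, 7/22) is indeed a critical point.
The Hessian of phi is constant: H = [[2, 6], [6, -4]].
det(H) = 2·(-4) − 6² = -44.
Since det(H) < 0, H is indefinite and the critical point is a saddle point.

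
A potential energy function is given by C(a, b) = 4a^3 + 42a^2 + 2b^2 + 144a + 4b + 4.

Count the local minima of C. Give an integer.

1

C separates as a function of a plus a function of b, so ∇C=0 decouples.
∂C/∂a = 12(a + 3)(a + 4) = 0 at a ∈ {-4, -3}; ∂C/∂b = 4(b + 1) = 0 at b ∈ {-1}.
The Hessian is diagonal: diag(C_aa, C_bb). Second derivatives: C_aa(-4)=-12, C_aa(-3)=12; C_bb(-1)=4.
Local minima occur where both diagonal entries positive: (-3, -1). Count: 1.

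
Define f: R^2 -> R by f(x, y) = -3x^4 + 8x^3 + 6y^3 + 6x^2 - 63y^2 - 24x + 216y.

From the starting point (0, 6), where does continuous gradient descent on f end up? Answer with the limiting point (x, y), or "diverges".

f is separable, so gradient descent decouples: x follows -∂f/∂x, y follows -∂f/∂y.
∂f/∂x = -12(x - 2)(x - 1)(x + 1); at x=0 this is -24, so x increases.
∂f/∂y = 18(y - 4)(y - 3); at y=6 this is 108, so y decreases.
x converges to its nearest critical value 1 (a local min of the x-part); y converges to 4. The iterate converges to (1, 4).

(1, 4)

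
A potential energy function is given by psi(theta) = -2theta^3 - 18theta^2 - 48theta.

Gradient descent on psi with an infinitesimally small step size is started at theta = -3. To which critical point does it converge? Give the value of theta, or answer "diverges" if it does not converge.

-4

psi'(theta) = -6(theta + 2)(theta + 4), so psi'(-3) = 6.
Gradient descent moves in the -psi' direction, i.e. theta is decreasing.
The nearest critical point in that direction is theta = -4, where psi'' = 12 > 0 (a local minimum). The iterate converges there.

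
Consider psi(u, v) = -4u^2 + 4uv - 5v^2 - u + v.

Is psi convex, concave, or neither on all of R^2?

psi is quadratic, so its Hessian is the constant matrix H = [[-8, 4], [4, -10]].
det(H) = 64, tr(H) = -18.
det(H) > 0 and tr(H) < 0, so H is negative definite everywhere: concave.

concave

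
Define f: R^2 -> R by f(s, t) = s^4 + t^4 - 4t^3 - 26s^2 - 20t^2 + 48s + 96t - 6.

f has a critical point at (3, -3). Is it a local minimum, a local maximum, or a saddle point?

The mixed partial ∂²f/∂s∂t is 0, so the Hessian at any point is diag(f_ss, f_tt) = diag(4(3s^2 - 13), 4(3t^2 - 6t - 10)).
At (3, -3): H = diag(56, 140).
Both eigenvalues are positive, so H is positive definite: a local minimum.

local minimum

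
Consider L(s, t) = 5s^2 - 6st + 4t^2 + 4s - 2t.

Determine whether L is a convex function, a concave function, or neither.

L is quadratic, so its Hessian is the constant matrix H = [[10, -6], [-6, 8]].
det(H) = 44, tr(H) = 18.
det(H) > 0 and tr(H) > 0, so H is positive definite everywhere: convex.

convex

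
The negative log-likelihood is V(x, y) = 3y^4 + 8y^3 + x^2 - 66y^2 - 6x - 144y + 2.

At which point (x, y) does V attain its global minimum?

(3, 3)

V(x,y) separates as P(x) + Q(y) + 2, so its minimum is min P + min Q + 2.
P'(x) = 2x - 6 vanishes at x ∈ {3}; Q'(y) = 12(y - 3)(y + 1)(y + 4) vanishes at y ∈ {-4, -1, 3}.
Local minima of P (where P''>0): P(3)=-9. Local minima of Q: Q(-4)=-224, Q(3)=-567.
So the global minimum of V is P(3) + Q(3) + 2 = -9 − 567 + 2 = -574, attained at (3, 3).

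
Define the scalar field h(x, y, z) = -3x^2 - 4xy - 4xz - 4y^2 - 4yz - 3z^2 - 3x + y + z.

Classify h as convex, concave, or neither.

concave

h is quadratic, so its Hessian is the constant matrix H = [[-6, -4, -4], [-4, -8, -4], [-4, -4, -6]].
Leading principal minors: -6, 32, -96.
Signs alternate −, +, − ⇒ H ≺ 0 ⇒ concave.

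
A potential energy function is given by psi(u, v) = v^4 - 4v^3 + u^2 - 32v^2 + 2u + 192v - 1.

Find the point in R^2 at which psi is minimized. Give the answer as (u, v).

psi(u,v) separates as P(u) + Q(v) − 1, so its minimum is min P + min Q − 1.
P'(u) = 2u + 2 vanishes at u ∈ {-1}; Q'(v) = 4(v - 4)(v - 3)(v + 4) vanishes at v ∈ {-4, 3, 4}.
Local minima of P (where P''>0): P(-1)=-1. Local minima of Q: Q(-4)=-768, Q(4)=256.
So the global minimum of psi is P(-1) + Q(-4) − 1 = -1 − 768 − 1 = -770, attained at (-1, -4).

(-1, -4)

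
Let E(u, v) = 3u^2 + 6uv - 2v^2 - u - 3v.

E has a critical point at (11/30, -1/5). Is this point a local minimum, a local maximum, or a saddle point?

saddle point

The Hessian of E is constant: H = [[6, 6], [6, -4]].
det(H) = 6·(-4) − 6² = -60.
Since det(H) < 0, H is indefinite and the critical point is a saddle point.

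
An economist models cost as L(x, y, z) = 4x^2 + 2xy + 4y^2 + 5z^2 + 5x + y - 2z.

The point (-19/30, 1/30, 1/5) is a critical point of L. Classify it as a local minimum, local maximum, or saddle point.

The Hessian is constant: H = [[8, 2, 0], [2, 8, 0], [0, 0, 10]].
Leading principal minors: Δ₁ = 8, Δ₂ = 60, Δ₃ = 600.
All leading minors are positive, so H is positive definite: a local minimum.

local minimum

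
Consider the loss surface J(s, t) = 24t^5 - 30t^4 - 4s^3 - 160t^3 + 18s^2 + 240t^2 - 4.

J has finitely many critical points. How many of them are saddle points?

J separates as a function of s plus a function of t, so ∇J=0 decouples.
∂J/∂s = -12s(s - 3) = 0 at s ∈ {0, 3}; ∂J/∂t = 120t(t - 2)(t - 1)(t + 2) = 0 at t ∈ {-2, 0, 1, 2}.
The Hessian is diagonal: diag(J_ss, J_tt). Second derivatives: J_ss(0)=36, J_ss(3)=-36; J_tt(-2)=-2880, J_tt(0)=480, J_tt(1)=-360, J_tt(2)=960.
Saddle points occur where the two diagonal entries have opposite signs: (0, -2), (0, 1), (3, 0), (3, 2). Count: 4.

4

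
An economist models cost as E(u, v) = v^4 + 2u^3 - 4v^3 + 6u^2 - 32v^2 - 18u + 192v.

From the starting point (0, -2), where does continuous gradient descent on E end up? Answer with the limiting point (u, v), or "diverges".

E is separable, so gradient descent decouples: u follows -∂E/∂u, v follows -∂E/∂v.
∂E/∂u = 6(u - 1)(u + 3); at u=0 this is -18, so u increases.
∂E/∂v = 4(v - 4)(v - 3)(v + 4); at v=-2 this is 240, so v decreases.
u converges to its nearest critical value 1 (a local min of the u-part); v converges to -4. The iterate converges to (1, -4).

(1, -4)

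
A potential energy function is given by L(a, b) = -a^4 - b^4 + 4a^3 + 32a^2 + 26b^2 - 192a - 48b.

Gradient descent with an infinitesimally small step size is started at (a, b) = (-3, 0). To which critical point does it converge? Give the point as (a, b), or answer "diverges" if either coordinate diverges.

(3, 1)

L is separable, so gradient descent decouples: a follows -∂L/∂a, b follows -∂L/∂b.
∂L/∂a = -4(a - 4)(a - 3)(a + 4); at a=-3 this is -168, so a increases.
∂L/∂b = -4(b - 3)(b - 1)(b + 4); at b=0 this is -48, so b increases.
a converges to its nearest critical value 3 (a local min of the a-part); b converges to 1. The iterate converges to (3, 1).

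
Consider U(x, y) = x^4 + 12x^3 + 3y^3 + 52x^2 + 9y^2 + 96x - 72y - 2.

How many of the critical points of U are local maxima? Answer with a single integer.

1

U separates as a function of x plus a function of y, so ∇U=0 decouples.
∂U/∂x = 4(x + 2)(x + 3)(x + 4) = 0 at x ∈ {-4, -3, -2}; ∂U/∂y = 9(y - 2)(y + 4) = 0 at y ∈ {-4, 2}.
The Hessian is diagonal: diag(U_xx, U_yy). Second derivatives: U_xx(-4)=8, U_xx(-3)=-4, U_xx(-2)=8; U_yy(-4)=-54, U_yy(2)=54.
Local maxima occur where both diagonal entries negative: (-3, -4). Count: 1.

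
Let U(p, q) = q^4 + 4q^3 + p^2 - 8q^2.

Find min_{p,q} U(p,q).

U(p,q) separates as A(p) + B(q), so its minimum is min A + min B.
A'(p) = 2p vanishes at p ∈ {0}; B'(q) = 4q(q - 1)(q + 4) vanishes at q ∈ {-4, 0, 1}.
Local minima of A (where A''>0): A(0)=0. Local minima of B: B(-4)=-128, B(1)=-3.
So the global minimum of U is A(0) + B(-4) = 0 − 128 = -128, attained at (0, -4).

-128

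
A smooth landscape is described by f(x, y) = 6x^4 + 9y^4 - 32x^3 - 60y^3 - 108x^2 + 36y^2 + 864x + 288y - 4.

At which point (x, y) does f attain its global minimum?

(-3, -1)

f(x,y) separates as P(x) + Q(y) − 4, so its minimum is min P + min Q − 4.
P'(x) = 24(x - 4)(x - 3)(x + 3) vanishes at x ∈ {-3, 3, 4}; Q'(y) = 36(y - 4)(y - 2)(y + 1) vanishes at y ∈ {-1, 2, 4}.
Local minima of P (where P''>0): P(-3)=-2214, P(4)=1216. Local minima of Q: Q(-1)=-183, Q(4)=192.
So the global minimum of f is P(-3) + Q(-1) − 4 = -2214 − 183 − 4 = -2401, attained at (-3, -1).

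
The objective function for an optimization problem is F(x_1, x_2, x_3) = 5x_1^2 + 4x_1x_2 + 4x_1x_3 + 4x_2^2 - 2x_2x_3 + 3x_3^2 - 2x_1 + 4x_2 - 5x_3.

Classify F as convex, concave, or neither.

F is quadratic, so its Hessian is the constant matrix H = [[10, 4, 4], [4, 8, -2], [4, -2, 6]].
Leading principal minors: 10, 64, 152.
All positive ⇒ H ≻ 0 ⇒ convex.

convex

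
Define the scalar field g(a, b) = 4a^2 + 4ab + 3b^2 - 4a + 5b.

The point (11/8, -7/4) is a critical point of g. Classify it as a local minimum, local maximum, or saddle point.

The Hessian of g is constant: H = [[8, 4], [4, 6]].
det(H) = 8·6 − 4² = 32.
det(H) > 0 and tr(H) = 14 > 0, so H is positive definite and the point is a local minimum.

local minimum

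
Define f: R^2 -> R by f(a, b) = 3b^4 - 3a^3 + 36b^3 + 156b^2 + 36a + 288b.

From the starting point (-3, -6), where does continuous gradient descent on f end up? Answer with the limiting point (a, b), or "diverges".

f is separable, so gradient descent decouples: a follows -∂f/∂a, b follows -∂f/∂b.
∂f/∂a = -9(a - 2)(a + 2); at a=-3 this is -45, so a increases.
∂f/∂b = 12(b + 2)(b + 3)(b + 4); at b=-6 this is -288, so b increases.
a converges to its nearest critical value -2 (a local min of the a-part); b converges to -4. The iterate converges to (-2, -4).

(-2, -4)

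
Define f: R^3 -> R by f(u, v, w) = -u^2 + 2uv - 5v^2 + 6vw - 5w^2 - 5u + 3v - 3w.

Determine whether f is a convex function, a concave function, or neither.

concave

f is quadratic, so its Hessian is the constant matrix H = [[-2, 2, 0], [2, -10, 6], [0, 6, -10]].
Leading principal minors: -2, 16, -88.
Signs alternate −, +, − ⇒ H ≺ 0 ⇒ concave.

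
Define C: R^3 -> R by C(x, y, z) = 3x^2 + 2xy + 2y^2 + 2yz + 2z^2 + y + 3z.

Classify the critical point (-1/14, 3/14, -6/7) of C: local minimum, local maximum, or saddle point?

The Hessian is constant: H = [[6, 2, 0], [2, 4, 2], [0, 2, 4]].
Leading principal minors: Δ₁ = 6, Δ₂ = 20, Δ₃ = 56.
All leading minors are positive, so H is positive definite: a local minimum.

local minimum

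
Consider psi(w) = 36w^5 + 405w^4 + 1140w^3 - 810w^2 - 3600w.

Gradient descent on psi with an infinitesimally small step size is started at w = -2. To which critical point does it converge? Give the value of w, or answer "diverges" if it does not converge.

psi'(w) = 180(w - 1)(w + 1)(w + 4)(w + 5), so psi'(-2) = 3240.
Gradient descent moves in the -psi' direction, i.e. w is decreasing.
The nearest critical point in that direction is w = -4, where psi'' = 2700 > 0 (a local minimum). The iterate converges there.

-4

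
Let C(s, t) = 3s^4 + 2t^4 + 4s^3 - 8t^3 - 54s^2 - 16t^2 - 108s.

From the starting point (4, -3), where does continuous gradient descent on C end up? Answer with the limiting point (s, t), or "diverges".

C is separable, so gradient descent decouples: s follows -∂C/∂s, t follows -∂C/∂t.
∂C/∂s = 12(s - 3)(s + 1)(s + 3); at s=4 this is 420, so s decreases.
∂C/∂t = 8t(t - 4)(t + 1); at t=-3 this is -336, so t increases.
s converges to its nearest critical value 3 (a local min of the s-part); t converges to -1. The iterate converges to (3, -1).

(3, -1)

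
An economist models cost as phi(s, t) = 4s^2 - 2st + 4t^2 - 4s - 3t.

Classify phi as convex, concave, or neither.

phi is quadratic, so its Hessian is the constant matrix H = [[8, -2], [-2, 8]].
det(H) = 60, tr(H) = 16.
det(H) > 0 and tr(H) > 0, so H is positive definite everywhere: convex.

convex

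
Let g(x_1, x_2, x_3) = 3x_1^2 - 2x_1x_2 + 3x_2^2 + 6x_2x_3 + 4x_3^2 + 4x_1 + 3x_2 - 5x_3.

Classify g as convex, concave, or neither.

g is quadratic, so its Hessian is the constant matrix H = [[6, -2, 0], [-2, 6, 6], [0, 6, 8]].
Leading principal minors: 6, 32, 40.
All positive ⇒ H ≻ 0 ⇒ convex.

convex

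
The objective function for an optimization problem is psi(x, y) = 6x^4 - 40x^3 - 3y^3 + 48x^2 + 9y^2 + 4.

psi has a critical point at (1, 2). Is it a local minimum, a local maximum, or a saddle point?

The mixed partial ∂²psi/∂x∂y is 0, so the Hessian at any point is diag(psi_xx, psi_yy) = diag(24(3x^2 - 10x + 4), 18(-y + 1)).
At (1, 2): H = diag(-72, -18).
Both eigenvalues are negative, so H is negative definite: a local maximum.

local maximum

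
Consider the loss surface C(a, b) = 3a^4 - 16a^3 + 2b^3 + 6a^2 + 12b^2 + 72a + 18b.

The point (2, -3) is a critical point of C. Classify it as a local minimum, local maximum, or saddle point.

The mixed partial ∂²C/∂a∂b is 0, so the Hessian at any point is diag(C_aa, C_bb) = diag(12(3a^2 - 8a + 1), 12(b + 2)).
At (2, -3): H = diag(-36, -12).
Both eigenvalues are negative, so H is negative definite: a local maximum.

local maximum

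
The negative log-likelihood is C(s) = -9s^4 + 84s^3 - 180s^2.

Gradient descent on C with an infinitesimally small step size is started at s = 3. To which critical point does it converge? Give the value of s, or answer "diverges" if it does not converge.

C'(s) = -36s(s - 5)(s - 2), so C'(3) = 216.
Gradient descent moves in the -C' direction, i.e. s is decreasing.
The nearest critical point in that direction is s = 2, where C'' = 216 > 0 (a local minimum). The iterate converges there.

2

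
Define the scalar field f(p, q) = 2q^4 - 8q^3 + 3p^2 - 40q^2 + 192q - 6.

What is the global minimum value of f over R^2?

-564

f(p,q) separates as A(p) + B(q) − 6, so its minimum is min A + min B − 6.
A'(p) = 6p vanishes at p ∈ {0}; B'(q) = 8(q - 4)(q - 2)(q + 3) vanishes at q ∈ {-3, 2, 4}.
Local minima of A (where A''>0): A(0)=0. Local minima of B: B(-3)=-558, B(4)=128.
So the global minimum of f is A(0) + B(-3) − 6 = 0 − 558 − 6 = -564, attained at (0, -3).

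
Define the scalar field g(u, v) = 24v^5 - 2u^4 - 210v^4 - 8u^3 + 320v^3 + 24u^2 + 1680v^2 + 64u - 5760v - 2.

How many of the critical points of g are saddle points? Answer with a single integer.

6

g separates as a function of u plus a function of v, so ∇g=0 decouples.
∂g/∂u = -8(u - 2)(u + 1)(u + 4) = 0 at u ∈ {-4, -1, 2}; ∂g/∂v = 120(v - 4)(v - 3)(v - 2)(v + 2) = 0 at v ∈ {-2, 2, 3, 4}.
The Hessian is diagonal: diag(g_uu, g_vv). Second derivatives: g_uu(-4)=-144, g_uu(-1)=72, g_uu(2)=-144; g_vv(-2)=-14400, g_vv(2)=960, g_vv(3)=-600, g_vv(4)=1440.
Saddle points occur where the two diagonal entries have opposite signs: (-4, 2), (-4, 4), (-1, -2), (-1, 3), (2, 2), (2, 4). Count: 6.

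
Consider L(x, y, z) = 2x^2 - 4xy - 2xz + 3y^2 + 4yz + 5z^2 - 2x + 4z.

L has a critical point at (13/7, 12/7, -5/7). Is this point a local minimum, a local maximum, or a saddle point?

local minimum

The Hessian is constant: H = [[4, -4, -2], [-4, 6, 4], [-2, 4, 10]].
Leading principal minors: Δ₁ = 4, Δ₂ = 8, Δ₃ = 56.
All leading minors are positive, so H is positive definite: a local minimum.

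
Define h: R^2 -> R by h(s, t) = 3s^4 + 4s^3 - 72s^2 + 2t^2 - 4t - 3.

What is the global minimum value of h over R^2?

h(s,t) separates as P(s) + Q(t) − 3, so its minimum is min P + min Q − 3.
P'(s) = 12s(s - 3)(s + 4) vanishes at s ∈ {-4, 0, 3}; Q'(t) = 4(t - 1) vanishes at t ∈ {1}.
Local minima of P (where P''>0): P(-4)=-640, P(3)=-297. Local minima of Q: Q(1)=-2.
So the global minimum of h is P(-4) + Q(1) − 3 = -640 − 2 − 3 = -645, attained at (-4, 1).

-645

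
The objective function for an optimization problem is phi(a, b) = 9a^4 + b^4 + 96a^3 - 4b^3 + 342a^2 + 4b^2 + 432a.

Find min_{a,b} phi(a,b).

phi(a,b) separates as P(a) + Q(b), so its minimum is min P + min Q.
P'(a) = 36(a + 1)(a + 3)(a + 4) vanishes at a ∈ {-4, -3, -1}; Q'(b) = 4b(b - 2)(b - 1) vanishes at b ∈ {0, 1, 2}.
Local minima of P (where P''>0): P(-4)=-96, P(-1)=-177. Local minima of Q: Q(0)=0, Q(2)=0.
So the global minimum of phi is P(-1) + Q(0) = -177 + 0 = -177, attained at (-1, 0).

-177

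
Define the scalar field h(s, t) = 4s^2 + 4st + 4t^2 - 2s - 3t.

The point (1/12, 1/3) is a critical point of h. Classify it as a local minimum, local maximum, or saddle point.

local minimum

The Hessian of h is constant: H = [[8, 4], [4, 8]].
det(H) = 8·8 − 4² = 48.
det(H) > 0 and tr(H) = 16 > 0, so H is positive definite and the point is a local minimum.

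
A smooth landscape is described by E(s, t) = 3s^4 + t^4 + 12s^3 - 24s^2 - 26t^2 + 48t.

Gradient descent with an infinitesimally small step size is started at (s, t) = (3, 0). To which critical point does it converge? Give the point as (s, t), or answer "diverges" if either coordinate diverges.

E is separable, so gradient descent decouples: s follows -∂E/∂s, t follows -∂E/∂t.
∂E/∂s = 12s(s - 1)(s + 4); at s=3 this is 504, so s decreases.
∂E/∂t = 4(t - 3)(t - 1)(t + 4); at t=0 this is 48, so t decreases.
s converges to its nearest critical value 1 (a local min of the s-part); t converges to -4. The iterate converges to (1, -4).

(1, -4)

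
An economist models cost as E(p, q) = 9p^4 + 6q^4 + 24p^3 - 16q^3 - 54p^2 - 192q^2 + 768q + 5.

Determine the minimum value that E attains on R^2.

E(p,q) separates as A(p) + B(q) + 5, so its minimum is min A + min B + 5.
A'(p) = 36p(p - 1)(p + 3) vanishes at p ∈ {-3, 0, 1}; B'(q) = 24(q - 4)(q - 2)(q + 4) vanishes at q ∈ {-4, 2, 4}.
Local minima of A (where A''>0): A(-3)=-405, A(1)=-21. Local minima of B: B(-4)=-3584, B(4)=512.
So the global minimum of E is A(-3) + B(-4) + 5 = -405 − 3584 + 5 = -3984, attained at (-3, -4).

-3984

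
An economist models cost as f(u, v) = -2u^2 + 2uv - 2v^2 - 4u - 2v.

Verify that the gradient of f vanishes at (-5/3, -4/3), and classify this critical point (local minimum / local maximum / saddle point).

local maximum

∇f = (-4u + 2v - 4, 2u - 4v - 2); substituting (-5/3, -4/3) gives ∇f = (0, 0), so (-5/3, -4/3) is indeed a critical point.
The Hessian of f is constant: H = [[-4, 2], [2, -4]].
det(H) = (-4)·(-4) − 2² = 12.
det(H) > 0 and tr(H) = -8 < 0, so H is negative definite and the point is a local maximum.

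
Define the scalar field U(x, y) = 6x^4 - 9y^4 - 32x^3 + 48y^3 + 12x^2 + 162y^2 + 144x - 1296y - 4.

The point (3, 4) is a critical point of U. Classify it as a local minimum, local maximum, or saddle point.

The mixed partial ∂²U/∂x∂y is 0, so the Hessian at any point is diag(U_xx, U_yy) = diag(24(3x^2 - 8x + 1), 36(-3y^2 + 8y + 9)).
At (3, 4): H = diag(96, -252).
The eigenvalues have opposite signs, so H is indefinite: a saddle point.

saddle point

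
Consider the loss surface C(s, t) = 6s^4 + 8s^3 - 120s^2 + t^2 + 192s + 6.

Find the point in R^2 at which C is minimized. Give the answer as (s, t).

C(s,t) separates as P(s) + Q(t) + 6, so its minimum is min P + min Q + 6.
P'(s) = 24(s - 2)(s - 1)(s + 4) vanishes at s ∈ {-4, 1, 2}; Q'(t) = 2t vanishes at t ∈ {0}.
Local minima of P (where P''>0): P(-4)=-1664, P(2)=64. Local minima of Q: Q(0)=0.
So the global minimum of C is P(-4) + Q(0) + 6 = -1664 + 0 + 6 = -1658, attained at (-4, 0).

(-4, 0)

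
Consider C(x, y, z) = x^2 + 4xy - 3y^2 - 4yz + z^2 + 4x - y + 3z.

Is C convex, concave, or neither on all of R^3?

neither

C is quadratic, so its Hessian is the constant matrix H = [[2, 4, 0], [4, -6, -4], [0, -4, 2]].
Leading principal minors: 2, -28, -88.
Neither pattern holds ⇒ H is indefinite ⇒ neither convex nor concave.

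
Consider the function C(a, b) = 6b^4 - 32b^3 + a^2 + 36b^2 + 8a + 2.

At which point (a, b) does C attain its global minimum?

C(a,b) separates as P(a) + Q(b) + 2, so its minimum is min P + min Q + 2.
P'(a) = 2a + 8 vanishes at a ∈ {-4}; Q'(b) = 24b(b - 3)(b - 1) vanishes at b ∈ {0, 1, 3}.
Local minima of P (where P''>0): P(-4)=-16. Local minima of Q: Q(0)=0, Q(3)=-54.
So the global minimum of C is P(-4) + Q(3) + 2 = -16 − 54 + 2 = -68, attained at (-4, 3).

(-4, 3)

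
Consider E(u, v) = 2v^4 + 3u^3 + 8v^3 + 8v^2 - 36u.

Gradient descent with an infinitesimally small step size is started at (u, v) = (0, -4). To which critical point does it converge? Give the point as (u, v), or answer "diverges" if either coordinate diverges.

E is separable, so gradient descent decouples: u follows -∂E/∂u, v follows -∂E/∂v.
∂E/∂u = 9(u - 2)(u + 2); at u=0 this is -36, so u increases.
∂E/∂v = 8v(v + 1)(v + 2); at v=-4 this is -192, so v increases.
u converges to its nearest critical value 2 (a local min of the u-part); v converges to -2. The iterate converges to (2, -2).

(2, -2)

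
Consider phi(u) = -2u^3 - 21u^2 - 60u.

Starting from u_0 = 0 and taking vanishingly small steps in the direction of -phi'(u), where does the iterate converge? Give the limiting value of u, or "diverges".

diverges

phi'(u) = -6(u + 2)(u + 5), so phi'(0) = -60.
Gradient descent moves in the -phi' direction, i.e. u is increasing.
There is no critical point above u=0, and phi' keeps the same sign, so the iterate runs off to +∞.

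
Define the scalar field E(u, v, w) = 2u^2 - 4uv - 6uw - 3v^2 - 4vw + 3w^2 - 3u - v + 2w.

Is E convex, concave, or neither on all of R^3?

E is quadratic, so its Hessian is the constant matrix H = [[4, -4, -6], [-4, -6, -4], [-6, -4, 6]].
Leading principal minors: 4, -40, -280.
Neither pattern holds ⇒ H is indefinite ⇒ neither convex nor concave.

neither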